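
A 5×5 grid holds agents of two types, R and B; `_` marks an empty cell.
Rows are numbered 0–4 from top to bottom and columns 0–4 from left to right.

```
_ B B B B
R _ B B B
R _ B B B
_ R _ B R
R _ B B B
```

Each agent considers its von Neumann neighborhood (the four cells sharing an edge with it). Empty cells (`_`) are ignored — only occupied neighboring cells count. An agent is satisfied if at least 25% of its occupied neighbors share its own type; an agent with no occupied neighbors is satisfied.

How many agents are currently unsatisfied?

Row 0: (0,1)B 1/1 ✓ · (0,2)B 3/3 ✓ · (0,3)B 3/3 ✓ · (0,4)B 2/2 ✓
Row 1: (1,0)R 1/1 ✓ · (1,2)B 3/3 ✓ · (1,3)B 4/4 ✓ · (1,4)B 3/3 ✓
Row 2: (2,0)R 1/1 ✓ · (2,2)B 2/2 ✓ · (2,3)B 4/4 ✓ · (2,4)B 2/3 ✓
Row 3: (3,1)R 0/0 ✓ · (3,3)B 2/3 ✓ · (3,4)R 0/3 ✗
Row 4: (4,0)R 0/0 ✓ · (4,2)B 1/1 ✓ · (4,3)B 3/3 ✓ · (4,4)B 1/2 ✓
Unsatisfied: (3,4) — 1 in total.

1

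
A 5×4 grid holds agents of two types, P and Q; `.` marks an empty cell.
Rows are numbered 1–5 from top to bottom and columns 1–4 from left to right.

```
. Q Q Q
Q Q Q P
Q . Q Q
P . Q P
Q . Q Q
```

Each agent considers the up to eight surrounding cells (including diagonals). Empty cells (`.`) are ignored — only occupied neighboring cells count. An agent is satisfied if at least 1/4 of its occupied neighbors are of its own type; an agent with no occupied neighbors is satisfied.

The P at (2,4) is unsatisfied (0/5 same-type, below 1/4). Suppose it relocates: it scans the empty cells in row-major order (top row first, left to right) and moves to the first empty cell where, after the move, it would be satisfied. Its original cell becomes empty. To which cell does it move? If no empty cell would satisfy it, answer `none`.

(5,2)

Vacating (2,4). Empty cells in order:
  (1,1): 0/3 same-type → still unsatisfied.
  (3,2): 1/7 same-type → still unsatisfied.
  (4,2): 1/6 same-type → still unsatisfied.
  (5,2): 1/4 same-type → satisfied — stop here.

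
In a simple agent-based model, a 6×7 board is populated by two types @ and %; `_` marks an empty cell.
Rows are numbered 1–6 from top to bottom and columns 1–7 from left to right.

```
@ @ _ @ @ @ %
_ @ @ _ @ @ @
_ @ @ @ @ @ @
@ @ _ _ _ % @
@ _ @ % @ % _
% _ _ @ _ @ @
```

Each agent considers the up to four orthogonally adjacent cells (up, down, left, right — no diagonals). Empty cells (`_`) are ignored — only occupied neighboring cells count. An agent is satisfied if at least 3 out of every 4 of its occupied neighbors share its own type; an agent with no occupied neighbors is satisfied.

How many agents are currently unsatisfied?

(1,1)@ 1/1 satisfied
(1,2)@ 2/2 satisfied
(1,4)@ 1/1 satisfied
(1,5)@ 3/3 satisfied
(1,6)@ 2/3 not
(1,7)% 0/2 not
(2,2)@ 3/3 satisfied
(2,3)@ 2/2 satisfied
(2,5)@ 3/3 satisfied
(2,6)@ 4/4 satisfied
(2,7)@ 2/3 not
(3,2)@ 3/3 satisfied
(3,3)@ 3/3 satisfied
(3,4)@ 2/2 satisfied
(3,5)@ 3/3 satisfied
(3,6)@ 3/4 satisfied
(3,7)@ 3/3 satisfied
(4,1)@ 2/2 satisfied
(4,2)@ 2/2 satisfied
(4,6)% 1/3 not
(4,7)@ 1/2 not
(5,1)@ 1/2 not
(5,3)@ 0/1 not
(5,4)% 0/3 not
(5,5)@ 0/2 not
(5,6)% 1/3 not
(6,1)% 0/1 not
(6,4)@ 0/1 not
(6,6)@ 1/2 not
(6,7)@ 1/1 satisfied
Unsatisfied: (1,6), (1,7), (2,7), (4,6), (4,7), (5,1), (5,3), (5,4), (5,5), (5,6), (6,1), (6,4), (6,6) — 13 in total.

13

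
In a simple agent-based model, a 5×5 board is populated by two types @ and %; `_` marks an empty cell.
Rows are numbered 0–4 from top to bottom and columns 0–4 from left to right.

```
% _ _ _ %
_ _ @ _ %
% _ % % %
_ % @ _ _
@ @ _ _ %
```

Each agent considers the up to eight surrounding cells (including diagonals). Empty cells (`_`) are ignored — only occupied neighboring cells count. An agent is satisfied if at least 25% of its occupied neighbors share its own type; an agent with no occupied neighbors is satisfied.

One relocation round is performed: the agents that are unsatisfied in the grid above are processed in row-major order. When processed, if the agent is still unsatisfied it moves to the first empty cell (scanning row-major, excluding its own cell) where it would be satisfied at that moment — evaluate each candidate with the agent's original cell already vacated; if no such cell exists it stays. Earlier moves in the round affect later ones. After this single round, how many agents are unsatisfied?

0

Initially unsatisfied (in order): (1,2).
  (1,2) → (0,2).
Resulting grid:
% _ @ _ %
_ _ _ _ %
% _ % % %
_ % @ _ _
@ @ _ _ %
All satisfied now.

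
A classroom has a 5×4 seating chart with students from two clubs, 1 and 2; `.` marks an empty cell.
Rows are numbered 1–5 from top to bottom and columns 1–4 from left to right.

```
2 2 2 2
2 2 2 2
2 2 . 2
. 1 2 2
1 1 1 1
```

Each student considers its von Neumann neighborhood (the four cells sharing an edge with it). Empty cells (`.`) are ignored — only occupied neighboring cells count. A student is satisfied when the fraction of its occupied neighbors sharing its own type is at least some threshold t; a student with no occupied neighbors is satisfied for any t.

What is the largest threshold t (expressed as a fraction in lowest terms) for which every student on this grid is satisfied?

1/3

(1,1)2 2/2
(1,2)2 3/3
(1,3)2 3/3
(1,4)2 2/2
(2,1)2 3/3
(2,2)2 4/4
(2,3)2 3/3
(2,4)2 3/3
(3,1)2 2/2
(3,2)2 2/3
(3,4)2 2/2
(4,2)1 1/3
(4,3)2 1/3
(4,4)2 2/3
(5,1)1 1/1
(5,2)1 3/3
(5,3)1 2/3
(5,4)1 1/2
The smallest same-type fraction is 1/3 at (4,2), which reduces to 1/3. Any threshold above that leaves this student unsatisfied.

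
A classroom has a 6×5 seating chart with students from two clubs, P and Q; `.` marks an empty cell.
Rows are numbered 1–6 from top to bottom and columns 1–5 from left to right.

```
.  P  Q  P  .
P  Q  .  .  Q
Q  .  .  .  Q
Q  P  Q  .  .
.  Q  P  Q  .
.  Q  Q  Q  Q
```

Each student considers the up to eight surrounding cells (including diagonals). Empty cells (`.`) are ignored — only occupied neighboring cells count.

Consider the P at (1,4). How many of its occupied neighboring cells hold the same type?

Occupied neighbors of (1,4): (1,3)=Q, (2,5)=Q.
Same type (P): 0 of 2.

0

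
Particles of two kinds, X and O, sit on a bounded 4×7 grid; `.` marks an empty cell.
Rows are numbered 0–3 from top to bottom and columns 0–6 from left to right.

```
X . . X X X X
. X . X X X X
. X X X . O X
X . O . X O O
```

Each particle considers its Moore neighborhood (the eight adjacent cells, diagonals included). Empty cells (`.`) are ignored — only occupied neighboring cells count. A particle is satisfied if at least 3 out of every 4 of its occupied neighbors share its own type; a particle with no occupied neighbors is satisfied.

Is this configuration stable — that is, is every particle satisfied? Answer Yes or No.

(0,0)X 1/1 ok
(0,3)X 3/3 ok
(0,4)X 5/5 ok
(0,5)X 5/5 ok
(0,6)X 3/3 ok
(1,1)X 3/3 ok
(1,3)X 5/5 ok
(1,4)X 6/7 ok
(1,5)X 6/7 ok
(1,6)X 4/5 ok
(2,1)X 3/4 ok
(2,2)X 4/5 ok
(2,3)X 4/5 ok
(2,5)O 2/7 unhappy
(2,6)X 2/5 unhappy
(3,0)X 1/1 ok
(3,2)O 0/3 unhappy
(3,4)X 1/3 unhappy
(3,5)O 2/4 unhappy
(3,6)O 2/3 unhappy
For instance (2,5) has only 2/7 same-type neighbors, below 3/4.

No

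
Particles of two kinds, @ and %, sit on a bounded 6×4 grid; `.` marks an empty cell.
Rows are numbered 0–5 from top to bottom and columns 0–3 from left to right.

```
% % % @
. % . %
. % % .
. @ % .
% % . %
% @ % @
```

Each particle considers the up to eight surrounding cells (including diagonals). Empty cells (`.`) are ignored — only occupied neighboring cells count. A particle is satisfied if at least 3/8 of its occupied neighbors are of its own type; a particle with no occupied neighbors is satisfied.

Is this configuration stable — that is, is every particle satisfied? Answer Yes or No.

Row 0: (0,0)% 2/2 satisfied · (0,1)% 3/3 satisfied · (0,2)% 3/4 satisfied · (0,3)@ 0/2 not
Row 1: (1,1)% 5/5 satisfied · (1,3)% 2/3 satisfied
Row 2: (2,1)% 3/4 satisfied · (2,2)% 4/5 satisfied
Row 3: (3,1)@ 0/5 not · (3,2)% 4/5 satisfied
Row 4: (4,0)% 2/4 satisfied · (4,1)% 4/6 satisfied · (4,3)% 2/3 satisfied
Row 5: (5,0)% 2/3 satisfied · (5,1)@ 0/4 not · (5,2)% 2/4 satisfied · (5,3)@ 0/2 not
For instance (0,3) has only 0/2 same-type neighbors, below 3/8.

No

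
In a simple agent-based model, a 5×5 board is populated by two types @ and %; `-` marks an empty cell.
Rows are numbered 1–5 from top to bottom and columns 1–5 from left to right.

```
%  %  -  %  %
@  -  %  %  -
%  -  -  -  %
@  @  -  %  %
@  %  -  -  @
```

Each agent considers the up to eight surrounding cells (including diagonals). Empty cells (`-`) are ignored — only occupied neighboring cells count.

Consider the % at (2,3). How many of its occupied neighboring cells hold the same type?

3

Occupied neighbors of (2,3): (1,2)=%, (1,4)=%, (2,4)=%.
Same type (%): 3 of 3.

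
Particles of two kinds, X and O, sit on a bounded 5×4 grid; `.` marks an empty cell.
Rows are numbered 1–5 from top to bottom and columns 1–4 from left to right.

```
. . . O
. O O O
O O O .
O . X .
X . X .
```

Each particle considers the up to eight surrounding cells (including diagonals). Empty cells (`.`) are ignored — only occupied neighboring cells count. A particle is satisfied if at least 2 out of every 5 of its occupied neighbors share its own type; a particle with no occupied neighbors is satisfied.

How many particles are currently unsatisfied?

2

(1,4)O 2/2 ✓
(2,2)O 4/4 ✓
(2,3)O 5/5 ✓
(2,4)O 3/3 ✓
(3,1)O 3/3 ✓
(3,2)O 5/6 ✓
(3,3)O 4/5 ✓
(4,1)O 2/3 ✓
(4,3)X 1/3 ✗
(5,1)X 0/1 ✗
(5,3)X 1/1 ✓
Unsatisfied: (4,3), (5,1) — 2 in total.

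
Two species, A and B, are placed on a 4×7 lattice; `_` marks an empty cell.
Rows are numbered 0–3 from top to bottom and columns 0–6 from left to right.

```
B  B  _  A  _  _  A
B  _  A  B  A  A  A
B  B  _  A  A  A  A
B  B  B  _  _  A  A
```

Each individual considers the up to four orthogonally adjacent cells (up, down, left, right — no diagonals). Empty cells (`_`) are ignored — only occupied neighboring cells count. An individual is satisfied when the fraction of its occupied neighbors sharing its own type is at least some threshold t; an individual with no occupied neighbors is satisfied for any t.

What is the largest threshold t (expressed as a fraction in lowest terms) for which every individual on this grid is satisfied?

0/1

(0,0)B 2/2
(0,1)B 1/1
(0,3)A 0/1
(0,6)A 1/1
(1,0)B 2/2
(1,2)A 0/1
(1,3)B 0/4
(1,4)A 2/3
(1,5)A 3/3
(1,6)A 3/3
(2,0)B 3/3
(2,1)B 2/2
(2,3)A 1/2
(2,4)A 3/3
(2,5)A 4/4
(2,6)A 3/3
(3,0)B 2/2
(3,1)B 3/3
(3,2)B 1/1
(3,5)A 2/2
(3,6)A 2/2
The smallest same-type fraction is 0/1 at (0,3), which reduces to 0/1. Any threshold above that leaves this individual unsatisfied.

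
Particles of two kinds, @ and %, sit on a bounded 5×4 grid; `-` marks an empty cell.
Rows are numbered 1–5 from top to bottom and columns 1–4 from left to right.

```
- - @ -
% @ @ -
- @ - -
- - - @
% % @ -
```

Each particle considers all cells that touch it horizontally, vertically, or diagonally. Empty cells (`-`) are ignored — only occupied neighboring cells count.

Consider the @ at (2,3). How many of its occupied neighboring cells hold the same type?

Occupied neighbors of (2,3): (1,3)=@, (2,2)=@, (3,2)=@.
Same type (@): 3 of 3.

3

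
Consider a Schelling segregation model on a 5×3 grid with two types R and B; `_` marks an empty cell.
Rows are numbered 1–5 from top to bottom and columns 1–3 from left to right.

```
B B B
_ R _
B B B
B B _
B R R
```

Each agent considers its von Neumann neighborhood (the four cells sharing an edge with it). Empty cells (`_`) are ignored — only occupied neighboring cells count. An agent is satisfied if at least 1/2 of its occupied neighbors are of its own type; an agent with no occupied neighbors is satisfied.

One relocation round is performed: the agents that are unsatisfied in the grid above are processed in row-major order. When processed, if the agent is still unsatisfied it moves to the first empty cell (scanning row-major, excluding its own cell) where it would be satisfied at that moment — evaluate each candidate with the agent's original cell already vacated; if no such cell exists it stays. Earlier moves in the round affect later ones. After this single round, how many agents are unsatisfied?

2

Initially unsatisfied (in order): (2,2), (5,2).
  (2,2): no empty cell satisfies it; stays.
  (5,2): no empty cell satisfies it; stays.
Resulting grid:
B B B
_ R _
B B B
B B _
B R R
Unsatisfied now: (2,2), (5,2).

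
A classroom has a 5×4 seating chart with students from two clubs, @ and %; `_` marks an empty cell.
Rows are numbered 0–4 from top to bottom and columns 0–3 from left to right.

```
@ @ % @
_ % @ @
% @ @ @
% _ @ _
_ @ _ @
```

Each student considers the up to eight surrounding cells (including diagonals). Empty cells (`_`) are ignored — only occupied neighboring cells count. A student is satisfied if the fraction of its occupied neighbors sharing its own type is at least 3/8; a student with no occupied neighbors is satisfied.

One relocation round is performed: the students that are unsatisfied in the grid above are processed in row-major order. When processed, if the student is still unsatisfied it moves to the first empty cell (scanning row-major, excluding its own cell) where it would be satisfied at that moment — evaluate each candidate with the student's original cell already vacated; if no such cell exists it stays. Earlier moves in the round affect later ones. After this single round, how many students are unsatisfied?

Initially unsatisfied (in order): (0,2), (1,1), (3,0).
  (0,2) → (1,0).
  (1,1) → (4,0).
  (3,0): now satisfied by earlier moves; stays.
Resulting grid:
@ @ _ @
% _ @ @
% @ @ @
% _ @ _
% @ _ @
Unsatisfied now: (1,0), (4,1).

2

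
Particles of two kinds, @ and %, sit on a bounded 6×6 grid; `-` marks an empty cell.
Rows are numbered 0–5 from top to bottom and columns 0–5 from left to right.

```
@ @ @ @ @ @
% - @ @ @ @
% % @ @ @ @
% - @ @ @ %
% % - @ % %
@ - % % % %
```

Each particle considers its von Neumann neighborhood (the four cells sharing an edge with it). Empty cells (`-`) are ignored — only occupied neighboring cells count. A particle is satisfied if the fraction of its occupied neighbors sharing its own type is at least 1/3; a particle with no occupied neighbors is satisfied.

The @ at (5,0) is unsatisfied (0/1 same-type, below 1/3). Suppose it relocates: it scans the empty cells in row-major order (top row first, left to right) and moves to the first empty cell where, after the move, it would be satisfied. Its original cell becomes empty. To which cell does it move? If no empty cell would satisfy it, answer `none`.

(1,1)

Vacating (5,0). Empty cells in order:
  (1,1): 2/4 same-type → satisfied — stop here.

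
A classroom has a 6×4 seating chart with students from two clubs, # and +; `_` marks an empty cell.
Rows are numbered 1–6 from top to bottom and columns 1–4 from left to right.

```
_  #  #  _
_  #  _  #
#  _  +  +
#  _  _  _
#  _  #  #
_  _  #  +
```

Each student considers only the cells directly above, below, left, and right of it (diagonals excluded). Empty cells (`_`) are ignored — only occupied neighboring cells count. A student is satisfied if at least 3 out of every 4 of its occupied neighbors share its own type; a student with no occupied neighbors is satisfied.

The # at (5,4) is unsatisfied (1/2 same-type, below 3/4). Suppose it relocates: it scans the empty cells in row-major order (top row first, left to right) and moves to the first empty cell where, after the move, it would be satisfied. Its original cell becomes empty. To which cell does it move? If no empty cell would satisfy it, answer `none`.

(1,1)

Vacating (5,4). Empty cells in order:
  (1,1): 1/1 same-type → satisfied — stop here.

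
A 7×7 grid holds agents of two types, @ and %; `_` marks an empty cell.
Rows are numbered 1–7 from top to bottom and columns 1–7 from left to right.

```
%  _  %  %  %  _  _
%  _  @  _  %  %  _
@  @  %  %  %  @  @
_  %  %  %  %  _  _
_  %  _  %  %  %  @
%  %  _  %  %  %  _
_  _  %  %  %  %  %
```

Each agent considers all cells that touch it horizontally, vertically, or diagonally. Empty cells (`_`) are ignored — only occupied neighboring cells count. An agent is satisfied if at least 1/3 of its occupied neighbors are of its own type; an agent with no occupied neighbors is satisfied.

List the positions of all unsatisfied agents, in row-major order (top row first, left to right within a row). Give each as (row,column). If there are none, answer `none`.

(1,1)% 1/1 ✓
(1,3)% 1/2 ✓
(1,4)% 3/4 ✓
(1,5)% 3/3 ✓
(2,1)% 1/3 ✓
(2,3)@ 1/5 ✗
(2,5)% 5/6 ✓
(2,6)% 3/5 ✓
(3,1)@ 1/3 ✓
(3,2)@ 2/6 ✓
(3,3)% 4/6 ✓
(3,4)% 6/7 ✓
(3,5)% 5/6 ✓
(3,6)@ 1/5 ✗
(3,7)@ 1/2 ✓
(4,2)% 3/5 ✓
(4,3)% 6/7 ✓
(4,4)% 7/7 ✓
(4,5)% 6/7 ✓
(5,2)% 4/4 ✓
(5,4)% 6/6 ✓
(5,5)% 7/7 ✓
(5,6)% 4/5 ✓
(5,7)@ 0/2 ✗
(6,1)% 2/2 ✓
(6,2)% 3/3 ✓
(6,4)% 6/6 ✓
(6,5)% 8/8 ✓
(6,6)% 6/7 ✓
(7,3)% 3/3 ✓
(7,4)% 4/4 ✓
(7,5)% 5/5 ✓
(7,6)% 4/4 ✓
(7,7)% 2/2 ✓

(2,3), (3,6), (5,7)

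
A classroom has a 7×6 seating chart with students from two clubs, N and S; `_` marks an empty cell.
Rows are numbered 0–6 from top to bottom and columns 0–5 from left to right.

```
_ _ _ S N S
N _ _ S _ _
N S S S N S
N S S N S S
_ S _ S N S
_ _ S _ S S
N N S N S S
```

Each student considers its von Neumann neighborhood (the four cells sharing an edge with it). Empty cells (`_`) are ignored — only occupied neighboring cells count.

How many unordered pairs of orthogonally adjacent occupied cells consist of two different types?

Scan each occupied cell's neighbors to the right and below so each pair is counted once.
From row 0: 2 unlike of 3 pairs (running 2/3).
From row 1: 0 unlike of 2 pairs (running 2/5).
From row 2: 5 unlike of 11 pairs (running 7/16).
From row 3: 5 unlike of 9 pairs (running 12/25).
From row 4: 3 unlike of 4 pairs (running 15/29).
From row 5: 0 unlike of 4 pairs (running 15/33).
From row 6: 3 unlike of 5 pairs (running 18/38).
Total adjacent occupied pairs: 38; unlike-type pairs: 18.

18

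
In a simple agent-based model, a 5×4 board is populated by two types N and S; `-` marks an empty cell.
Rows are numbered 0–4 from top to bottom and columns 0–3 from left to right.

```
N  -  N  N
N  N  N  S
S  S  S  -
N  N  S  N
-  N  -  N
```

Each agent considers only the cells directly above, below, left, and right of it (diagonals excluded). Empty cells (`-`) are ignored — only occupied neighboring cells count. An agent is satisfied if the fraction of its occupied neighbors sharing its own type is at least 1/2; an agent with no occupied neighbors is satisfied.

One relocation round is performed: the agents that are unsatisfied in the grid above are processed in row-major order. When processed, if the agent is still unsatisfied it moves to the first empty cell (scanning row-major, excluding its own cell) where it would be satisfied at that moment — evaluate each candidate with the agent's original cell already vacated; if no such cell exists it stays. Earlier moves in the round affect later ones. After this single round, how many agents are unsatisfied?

Initially unsatisfied (in order): (1,3), (2,0), (3,2).
  (1,3) → (2,3).
  (2,0): no empty cell satisfies it; stays.
  (3,2): no empty cell satisfies it; stays.
Resulting grid:
N - N N
N N N -
S S S S
N N S N
- N - N
Unsatisfied now: (2,0), (3,2), (3,3).

3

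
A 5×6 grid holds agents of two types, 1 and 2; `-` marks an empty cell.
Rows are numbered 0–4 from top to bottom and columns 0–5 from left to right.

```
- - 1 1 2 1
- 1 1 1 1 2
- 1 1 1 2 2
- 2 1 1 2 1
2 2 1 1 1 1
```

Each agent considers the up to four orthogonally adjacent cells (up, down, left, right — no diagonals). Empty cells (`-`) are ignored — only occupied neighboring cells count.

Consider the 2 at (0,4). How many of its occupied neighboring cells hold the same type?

Occupied neighbors of (0,4): (1,4)=1, (0,3)=1, (0,5)=1.
Same type (2): 0 of 3.

0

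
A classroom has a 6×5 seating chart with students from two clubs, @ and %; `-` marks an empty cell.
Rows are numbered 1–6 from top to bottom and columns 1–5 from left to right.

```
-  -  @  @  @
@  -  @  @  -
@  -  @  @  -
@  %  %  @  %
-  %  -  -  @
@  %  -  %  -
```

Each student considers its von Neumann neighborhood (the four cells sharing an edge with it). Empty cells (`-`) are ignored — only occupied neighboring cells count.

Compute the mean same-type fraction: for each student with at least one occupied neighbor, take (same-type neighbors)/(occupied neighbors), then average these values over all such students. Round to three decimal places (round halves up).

(1,3)@ 2/2
(1,4)@ 3/3
(1,5)@ 1/1
(2,1)@ 1/1
(2,3)@ 3/3
(2,4)@ 3/3
(3,1)@ 2/2
(3,3)@ 2/3
(3,4)@ 3/3
(4,1)@ 1/2
(4,2)% 2/3
(4,3)% 1/3
(4,4)@ 1/3
(4,5)% 0/2
(5,2)% 2/2
(5,5)@ 0/1
(6,1)@ 0/1
(6,2)% 1/2
(6,4)% — no occupied neighbors
Sum over 18 students: 2/2 + 3/3 + 1/1 + 1/1 + 3/3 + 3/3 + 2/2 + 2/3 + 3/3 + 1/2 + 2/3 + 1/3 + 1/3 + 0/2 + 2/2 + 0/1 + 0/1 + 1/2 = 12; mean = 12 ÷ 18 = 2/3 = 0.666666… → 0.667.

0.667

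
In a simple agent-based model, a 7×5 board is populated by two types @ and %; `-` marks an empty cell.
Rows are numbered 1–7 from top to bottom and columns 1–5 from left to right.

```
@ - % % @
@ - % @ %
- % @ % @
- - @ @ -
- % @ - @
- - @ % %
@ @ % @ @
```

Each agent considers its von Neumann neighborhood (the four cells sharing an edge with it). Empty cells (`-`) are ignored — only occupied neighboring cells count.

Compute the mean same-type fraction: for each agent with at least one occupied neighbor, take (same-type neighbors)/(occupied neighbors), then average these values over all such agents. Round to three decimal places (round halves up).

Row 1: (1,1)@ 1/1 · (1,3)% 2/2 · (1,4)% 1/3 · (1,5)@ 0/2
Row 2: (2,1)@ 1/1 · (2,3)% 1/3 · (2,4)@ 0/4 · (2,5)% 0/3
Row 3: (3,2)% 0/1 · (3,3)@ 1/4 · (3,4)% 0/4 · (3,5)@ 0/2
Row 4: (4,3)@ 3/3 · (4,4)@ 1/2
Row 5: (5,2)% 0/1 · (5,3)@ 2/3 · (5,5)@ 0/1
Row 6: (6,3)@ 1/3 · (6,4)% 1/3 · (6,5)% 1/3
Row 7: (7,1)@ 1/1 · (7,2)@ 1/2 · (7,3)% 0/3 · (7,4)@ 1/3 · (7,5)@ 1/2
Sum over 25 agents: 1/1 + 2/2 + 1/3 + 0/2 + 1/1 + 1/3 + 0/4 + 0/3 + 0/1 + 1/4 + 0/4 + 0/2 + 3/3 + 1/2 + 0/1 + 2/3 + 0/1 + 1/3 + 1/3 + 1/3 + 1/1 + 1/2 + 0/3 + 1/3 + 1/2 = 113/12; mean = 113/12 ÷ 25 = 113/300 = 0.376666… → 0.377.

0.377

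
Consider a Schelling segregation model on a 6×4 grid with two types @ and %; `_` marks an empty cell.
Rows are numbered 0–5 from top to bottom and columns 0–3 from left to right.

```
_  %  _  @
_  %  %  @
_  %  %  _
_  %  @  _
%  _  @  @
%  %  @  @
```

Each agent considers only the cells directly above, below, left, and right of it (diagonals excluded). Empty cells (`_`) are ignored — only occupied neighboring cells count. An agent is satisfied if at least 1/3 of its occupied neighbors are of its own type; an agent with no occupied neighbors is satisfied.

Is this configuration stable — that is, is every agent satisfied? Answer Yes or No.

Yes

Row 0: (0,1)% 1/1 ✓ · (0,3)@ 1/1 ✓
Row 1: (1,1)% 3/3 ✓ · (1,2)% 2/3 ✓ · (1,3)@ 1/2 ✓
Row 2: (2,1)% 3/3 ✓ · (2,2)% 2/3 ✓
Row 3: (3,1)% 1/2 ✓ · (3,2)@ 1/3 ✓
Row 4: (4,0)% 1/1 ✓ · (4,2)@ 3/3 ✓ · (4,3)@ 2/2 ✓
Row 5: (5,0)% 2/2 ✓ · (5,1)% 1/2 ✓ · (5,2)@ 2/3 ✓ · (5,3)@ 2/2 ✓
All meet the threshold, so the configuration is stable.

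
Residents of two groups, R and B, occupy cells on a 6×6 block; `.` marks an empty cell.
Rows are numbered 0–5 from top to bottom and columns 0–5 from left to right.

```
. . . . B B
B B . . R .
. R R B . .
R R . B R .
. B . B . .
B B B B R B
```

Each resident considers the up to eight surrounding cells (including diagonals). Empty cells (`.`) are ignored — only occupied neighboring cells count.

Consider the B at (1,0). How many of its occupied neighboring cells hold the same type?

Occupied neighbors of (1,0): (1,1)=B, (2,1)=R.
Same type (B): 1 of 2.

1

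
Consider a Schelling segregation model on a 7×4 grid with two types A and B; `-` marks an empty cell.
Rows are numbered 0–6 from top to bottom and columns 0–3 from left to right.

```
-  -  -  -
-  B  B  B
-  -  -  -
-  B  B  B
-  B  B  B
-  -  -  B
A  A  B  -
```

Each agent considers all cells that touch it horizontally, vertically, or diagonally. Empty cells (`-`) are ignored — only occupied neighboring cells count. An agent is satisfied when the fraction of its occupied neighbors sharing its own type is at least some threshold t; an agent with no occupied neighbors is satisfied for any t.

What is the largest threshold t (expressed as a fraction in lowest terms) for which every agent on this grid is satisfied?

1/2

(1,1)B 1/1
(1,2)B 2/2
(1,3)B 1/1
(3,1)B 3/3
(3,2)B 5/5
(3,3)B 3/3
(4,1)B 3/3
(4,2)B 6/6
(4,3)B 4/4
(5,3)B 3/3
(6,0)A 1/1
(6,1)A 1/2
(6,2)B 1/2
The smallest same-type fraction is 1/2 at (6,1), which reduces to 1/2. Any threshold above that leaves this agent unsatisfied.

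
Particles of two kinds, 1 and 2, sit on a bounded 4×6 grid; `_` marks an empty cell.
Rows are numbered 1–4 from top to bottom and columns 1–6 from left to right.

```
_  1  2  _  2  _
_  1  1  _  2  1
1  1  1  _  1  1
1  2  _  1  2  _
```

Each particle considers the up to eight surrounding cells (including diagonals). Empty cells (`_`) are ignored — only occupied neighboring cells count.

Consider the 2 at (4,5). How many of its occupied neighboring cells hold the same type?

Occupied neighbors of (4,5): (3,5)=1, (3,6)=1, (4,4)=1.
Same type (2): 0 of 3.

0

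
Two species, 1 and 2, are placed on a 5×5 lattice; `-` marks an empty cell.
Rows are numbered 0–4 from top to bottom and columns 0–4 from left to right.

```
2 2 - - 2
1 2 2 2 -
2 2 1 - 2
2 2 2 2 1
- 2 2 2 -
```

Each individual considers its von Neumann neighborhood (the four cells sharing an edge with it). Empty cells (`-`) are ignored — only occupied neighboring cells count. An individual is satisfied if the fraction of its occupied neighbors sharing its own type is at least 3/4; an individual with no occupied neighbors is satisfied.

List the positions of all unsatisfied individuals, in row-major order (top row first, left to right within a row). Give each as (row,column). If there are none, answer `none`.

(0,0), (1,0), (1,2), (2,0), (2,2), (2,4), (3,3), (3,4)

(0,0)2 1/2 unhappy
(0,1)2 2/2 ok
(0,4)2 0/0 ok
(1,0)1 0/3 unhappy
(1,1)2 3/4 ok
(1,2)2 2/3 unhappy
(1,3)2 1/1 ok
(2,0)2 2/3 unhappy
(2,1)2 3/4 ok
(2,2)1 0/3 unhappy
(2,4)2 0/1 unhappy
(3,0)2 2/2 ok
(3,1)2 4/4 ok
(3,2)2 3/4 ok
(3,3)2 2/3 unhappy
(3,4)1 0/2 unhappy
(4,1)2 2/2 ok
(4,2)2 3/3 ok
(4,3)2 2/2 ok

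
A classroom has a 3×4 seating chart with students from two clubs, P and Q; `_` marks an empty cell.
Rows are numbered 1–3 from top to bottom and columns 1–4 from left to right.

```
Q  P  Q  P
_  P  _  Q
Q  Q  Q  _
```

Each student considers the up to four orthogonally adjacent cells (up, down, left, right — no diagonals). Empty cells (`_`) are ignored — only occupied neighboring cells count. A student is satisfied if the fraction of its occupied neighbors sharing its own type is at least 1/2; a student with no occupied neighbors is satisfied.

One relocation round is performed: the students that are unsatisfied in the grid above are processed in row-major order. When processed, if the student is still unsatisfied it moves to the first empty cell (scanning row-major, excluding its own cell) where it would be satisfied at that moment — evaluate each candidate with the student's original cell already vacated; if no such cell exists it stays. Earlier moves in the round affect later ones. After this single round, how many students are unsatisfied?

1

Initially unsatisfied (in order): (1,1), (1,2), (1,3), (1,4), (2,4).
  (1,1) → (2,1).
  (1,2): now satisfied by earlier moves; stays.
  (1,3) → (1,1).
  (1,4) → (1,3).
  (2,4): now satisfied by earlier moves; stays.
Resulting grid:
Q P P _
Q P _ Q
Q Q Q _
Unsatisfied now: (2,2).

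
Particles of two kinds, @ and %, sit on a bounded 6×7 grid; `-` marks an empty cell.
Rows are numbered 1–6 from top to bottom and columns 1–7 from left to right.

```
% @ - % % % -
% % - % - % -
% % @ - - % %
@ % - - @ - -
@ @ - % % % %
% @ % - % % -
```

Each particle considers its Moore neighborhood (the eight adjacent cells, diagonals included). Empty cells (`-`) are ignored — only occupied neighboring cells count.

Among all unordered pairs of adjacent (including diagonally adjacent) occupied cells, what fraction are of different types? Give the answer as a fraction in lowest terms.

Scan each occupied cell's neighbors to the right and below (and the two forward diagonals) so each pair is counted once.
From row 1: 3 unlike of 11 pairs (running 3/11).
From row 2: 2 unlike of 9 pairs (running 5/20).
From row 3: 5 unlike of 9 pairs (running 10/29).
From row 4: 6 unlike of 8 pairs (running 16/37).
From row 5: 3 unlike of 16 pairs (running 19/53).
From row 6: 2 unlike of 3 pairs (running 21/56).
Total adjacent occupied pairs: 56; unlike-type pairs: 21.
21/56 reduces to 3/8.

3/8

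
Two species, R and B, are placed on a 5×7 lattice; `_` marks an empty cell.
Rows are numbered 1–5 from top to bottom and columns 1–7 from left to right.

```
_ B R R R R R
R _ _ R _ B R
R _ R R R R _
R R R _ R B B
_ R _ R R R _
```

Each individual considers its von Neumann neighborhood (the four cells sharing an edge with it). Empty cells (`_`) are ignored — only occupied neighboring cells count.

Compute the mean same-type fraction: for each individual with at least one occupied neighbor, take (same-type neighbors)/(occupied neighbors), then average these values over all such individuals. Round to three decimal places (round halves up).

0.777

(1,2)B 0/1
(1,3)R 1/2
(1,4)R 3/3
(1,5)R 2/2
(1,6)R 2/3
(1,7)R 2/2
(2,1)R 1/1
(2,4)R 2/2
(2,6)B 0/3
(2,7)R 1/2
(3,1)R 2/2
(3,3)R 2/2
(3,4)R 3/3
(3,5)R 3/3
(3,6)R 1/3
(4,1)R 2/2
(4,2)R 3/3
(4,3)R 2/2
(4,5)R 2/3
(4,6)B 1/4
(4,7)B 1/1
(5,2)R 1/1
(5,4)R 1/1
(5,5)R 3/3
(5,6)R 1/2
Sum over 25 individuals: 0/1 + 1/2 + 3/3 + 2/2 + 2/3 + 2/2 + 1/1 + 2/2 + 0/3 + 1/2 + 2/2 + 2/2 + 3/3 + 3/3 + 1/3 + 2/2 + 3/3 + 2/2 + 2/3 + 1/4 + 1/1 + 1/1 + 1/1 + 3/3 + 1/2 = 233/12; mean = 233/12 ÷ 25 = 233/300 = 0.776666… → 0.777.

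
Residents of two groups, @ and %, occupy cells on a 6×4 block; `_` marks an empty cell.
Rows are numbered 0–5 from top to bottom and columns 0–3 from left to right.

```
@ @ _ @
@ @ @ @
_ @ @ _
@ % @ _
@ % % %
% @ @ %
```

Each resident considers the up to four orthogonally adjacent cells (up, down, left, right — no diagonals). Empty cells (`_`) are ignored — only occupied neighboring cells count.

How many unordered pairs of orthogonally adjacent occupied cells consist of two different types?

10

Scan each occupied cell's neighbors to the right and below so each pair is counted once.
Row 0: @(0,0)–@(0,1)= @(0,0)–@(1,0)= @(0,1)–@(1,1)= @(0,3)–@(1,3)=  → 0/4 unlike.
Row 1: @(1,0)–@(1,1)= @(1,1)–@(1,2)= @(1,1)–@(2,1)= @(1,2)–@(1,3)= @(1,2)–@(2,2)=  → 0/5 unlike.
Row 2: @(2,1)–@(2,2)= @(2,1)–%(3,1)≠ @(2,2)–@(3,2)=  → 1/3 unlike.
Row 3: @(3,0)–%(3,1)≠ @(3,0)–@(4,0)= %(3,1)–@(3,2)≠ %(3,1)–%(4,1)= @(3,2)–%(4,2)≠  → 3/5 unlike.
Row 4: @(4,0)–%(4,1)≠ @(4,0)–%(5,0)≠ %(4,1)–%(4,2)= %(4,1)–@(5,1)≠ %(4,2)–%(4,3)= %(4,2)–@(5,2)≠ %(4,3)–%(5,3)=  → 4/7 unlike.
Row 5: %(5,0)–@(5,1)≠ @(5,1)–@(5,2)= @(5,2)–%(5,3)≠  → 2/3 unlike.
Total adjacent occupied pairs: 27; unlike-type pairs: 10.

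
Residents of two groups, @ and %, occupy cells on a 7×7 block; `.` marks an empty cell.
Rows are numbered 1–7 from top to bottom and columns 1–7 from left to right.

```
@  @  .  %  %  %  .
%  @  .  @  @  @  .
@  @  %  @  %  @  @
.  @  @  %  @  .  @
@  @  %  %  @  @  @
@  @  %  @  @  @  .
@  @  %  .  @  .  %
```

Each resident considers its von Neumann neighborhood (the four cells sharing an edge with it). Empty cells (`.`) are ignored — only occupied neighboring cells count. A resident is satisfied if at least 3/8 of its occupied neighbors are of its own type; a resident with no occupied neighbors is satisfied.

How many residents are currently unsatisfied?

8

Row 1: (1,1)@ 1/2 ✓ · (1,2)@ 2/2 ✓ · (1,4)% 1/2 ✓ · (1,5)% 2/3 ✓ · (1,6)% 1/2 ✓
Row 2: (2,1)% 0/3 ✗ · (2,2)@ 2/3 ✓ · (2,4)@ 2/3 ✓ · (2,5)@ 2/4 ✓ · (2,6)@ 2/3 ✓
Row 3: (3,1)@ 1/2 ✓ · (3,2)@ 3/4 ✓ · (3,3)% 0/3 ✗ · (3,4)@ 1/4 ✗ · (3,5)% 0/4 ✗ · (3,6)@ 2/3 ✓ · (3,7)@ 2/2 ✓
Row 4: (4,2)@ 3/3 ✓ · (4,3)@ 1/4 ✗ · (4,4)% 1/4 ✗ · (4,5)@ 1/3 ✗ · (4,7)@ 2/2 ✓
Row 5: (5,1)@ 2/2 ✓ · (5,2)@ 3/4 ✓ · (5,3)% 2/4 ✓ · (5,4)% 2/4 ✓ · (5,5)@ 3/4 ✓ · (5,6)@ 3/3 ✓ · (5,7)@ 2/2 ✓
Row 6: (6,1)@ 3/3 ✓ · (6,2)@ 3/4 ✓ · (6,3)% 2/4 ✓ · (6,4)@ 1/3 ✗ · (6,5)@ 4/4 ✓ · (6,6)@ 2/2 ✓
Row 7: (7,1)@ 2/2 ✓ · (7,2)@ 2/3 ✓ · (7,3)% 1/2 ✓ · (7,5)@ 1/1 ✓ · (7,7)% 0/0 ✓
Unsatisfied: (2,1), (3,3), (3,4), (3,5), (4,3), (4,4), (4,5), (6,4) — 8 in total.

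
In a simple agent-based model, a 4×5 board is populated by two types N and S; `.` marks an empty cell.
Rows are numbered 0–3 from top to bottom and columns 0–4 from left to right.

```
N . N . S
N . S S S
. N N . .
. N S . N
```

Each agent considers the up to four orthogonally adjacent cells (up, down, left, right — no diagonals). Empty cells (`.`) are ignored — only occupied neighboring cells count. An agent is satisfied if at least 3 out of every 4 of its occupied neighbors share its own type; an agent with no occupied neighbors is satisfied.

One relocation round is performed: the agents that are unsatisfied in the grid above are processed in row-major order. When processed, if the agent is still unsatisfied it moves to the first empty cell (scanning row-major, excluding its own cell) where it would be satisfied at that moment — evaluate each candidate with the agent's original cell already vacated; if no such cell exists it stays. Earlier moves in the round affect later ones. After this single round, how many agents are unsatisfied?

Initially unsatisfied (in order): (0,2), (1,2), (2,2), (3,1), (3,2).
  (0,2) → (0,1).
  (1,2) → (0,3).
  (2,2) → (1,1).
  (3,1) → (2,0).
  (3,2): now satisfied by earlier moves; stays.
Resulting grid:
N N . S S
N N . S S
N N . . .
. . S . N
All satisfied now.

0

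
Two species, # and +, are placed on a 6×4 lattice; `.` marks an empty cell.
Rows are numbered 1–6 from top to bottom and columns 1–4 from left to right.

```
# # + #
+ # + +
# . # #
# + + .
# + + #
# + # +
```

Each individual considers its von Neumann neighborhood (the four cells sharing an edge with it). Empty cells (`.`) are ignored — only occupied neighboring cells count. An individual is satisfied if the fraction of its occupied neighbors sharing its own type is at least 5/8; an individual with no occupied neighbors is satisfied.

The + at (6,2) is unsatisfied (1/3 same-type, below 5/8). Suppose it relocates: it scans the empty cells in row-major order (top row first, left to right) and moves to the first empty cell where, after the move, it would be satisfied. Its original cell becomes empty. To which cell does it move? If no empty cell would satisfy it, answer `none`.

Vacating (6,2). Empty cells in order:
  (3,2): 1/4 same-type → still unsatisfied.
  (4,4): 1/3 same-type → still unsatisfied.

none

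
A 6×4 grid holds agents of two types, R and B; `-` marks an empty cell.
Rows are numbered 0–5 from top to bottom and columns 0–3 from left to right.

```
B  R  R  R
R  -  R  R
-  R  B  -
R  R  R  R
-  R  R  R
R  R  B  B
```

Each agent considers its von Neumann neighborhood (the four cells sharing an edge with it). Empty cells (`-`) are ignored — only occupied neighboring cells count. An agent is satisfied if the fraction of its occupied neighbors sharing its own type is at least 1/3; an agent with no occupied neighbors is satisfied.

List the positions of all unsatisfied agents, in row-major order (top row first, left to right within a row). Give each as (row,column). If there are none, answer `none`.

(0,0), (1,0), (2,2)

(0,0)B 0/2 unhappy
(0,1)R 1/2 ok
(0,2)R 3/3 ok
(0,3)R 2/2 ok
(1,0)R 0/1 unhappy
(1,2)R 2/3 ok
(1,3)R 2/2 ok
(2,1)R 1/2 ok
(2,2)B 0/3 unhappy
(3,0)R 1/1 ok
(3,1)R 4/4 ok
(3,2)R 3/4 ok
(3,3)R 2/2 ok
(4,1)R 3/3 ok
(4,2)R 3/4 ok
(4,3)R 2/3 ok
(5,0)R 1/1 ok
(5,1)R 2/3 ok
(5,2)B 1/3 ok
(5,3)B 1/2 ok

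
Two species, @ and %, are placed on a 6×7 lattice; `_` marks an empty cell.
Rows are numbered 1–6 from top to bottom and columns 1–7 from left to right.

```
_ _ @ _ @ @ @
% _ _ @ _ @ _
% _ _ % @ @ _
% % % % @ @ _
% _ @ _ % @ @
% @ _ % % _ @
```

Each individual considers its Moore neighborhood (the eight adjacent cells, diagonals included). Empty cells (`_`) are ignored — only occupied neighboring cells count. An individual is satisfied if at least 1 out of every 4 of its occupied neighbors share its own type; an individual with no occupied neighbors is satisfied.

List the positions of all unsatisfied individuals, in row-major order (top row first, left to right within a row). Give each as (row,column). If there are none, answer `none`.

(5,3)

(1,3)@ 1/1 ok
(1,5)@ 3/3 ok
(1,6)@ 3/3 ok
(1,7)@ 2/2 ok
(2,1)% 1/1 ok
(2,4)@ 3/4 ok
(2,6)@ 5/5 ok
(3,1)% 3/3 ok
(3,4)% 2/5 ok
(3,5)@ 5/7 ok
(3,6)@ 4/4 ok
(4,1)% 3/3 ok
(4,2)% 4/5 ok
(4,3)% 3/4 ok
(4,4)% 3/6 ok
(4,5)@ 4/7 ok
(4,6)@ 5/6 ok
(5,1)% 3/4 ok
(5,3)@ 1/5 unhappy
(5,5)% 3/6 ok
(5,6)@ 4/6 ok
(5,7)@ 3/3 ok
(6,1)% 1/2 ok
(6,2)@ 1/3 ok
(6,4)% 2/3 ok
(6,5)% 2/3 ok
(6,7)@ 2/2 ok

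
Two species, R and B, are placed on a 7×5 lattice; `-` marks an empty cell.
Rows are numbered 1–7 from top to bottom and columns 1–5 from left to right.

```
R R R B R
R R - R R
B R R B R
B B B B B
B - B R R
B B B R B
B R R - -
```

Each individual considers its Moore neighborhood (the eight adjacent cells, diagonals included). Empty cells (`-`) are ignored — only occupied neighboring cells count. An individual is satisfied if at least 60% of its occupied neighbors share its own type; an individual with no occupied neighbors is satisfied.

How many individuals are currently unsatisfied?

16

(1,1)R 3/3 ok
(1,2)R 4/4 ok
(1,3)R 3/4 ok
(1,4)B 0/4 unhappy
(1,5)R 2/3 ok
(2,1)R 4/5 ok
(2,2)R 6/7 ok
(2,4)R 5/7 ok
(2,5)R 3/5 ok
(3,1)B 2/5 unhappy
(3,2)R 3/7 unhappy
(3,3)R 3/7 unhappy
(3,4)B 3/7 unhappy
(3,5)R 2/5 unhappy
(4,1)B 3/4 ok
(4,2)B 5/7 ok
(4,3)B 4/7 unhappy
(4,4)B 4/8 unhappy
(4,5)B 2/5 unhappy
(5,1)B 4/4 ok
(5,3)B 5/7 ok
(5,4)R 2/8 unhappy
(5,5)R 2/5 unhappy
(6,1)B 3/4 ok
(6,2)B 5/7 ok
(6,3)B 2/6 unhappy
(6,4)R 3/6 unhappy
(6,5)B 0/3 unhappy
(7,1)B 2/3 ok
(7,2)R 1/5 unhappy
(7,3)R 2/4 unhappy
Unsatisfied: (1,4), (3,1), (3,2), (3,3), (3,4), (3,5), (4,3), (4,4), (4,5), (5,4), (5,5), (6,3), (6,4), (6,5), (7,2), (7,3) — 16 in total.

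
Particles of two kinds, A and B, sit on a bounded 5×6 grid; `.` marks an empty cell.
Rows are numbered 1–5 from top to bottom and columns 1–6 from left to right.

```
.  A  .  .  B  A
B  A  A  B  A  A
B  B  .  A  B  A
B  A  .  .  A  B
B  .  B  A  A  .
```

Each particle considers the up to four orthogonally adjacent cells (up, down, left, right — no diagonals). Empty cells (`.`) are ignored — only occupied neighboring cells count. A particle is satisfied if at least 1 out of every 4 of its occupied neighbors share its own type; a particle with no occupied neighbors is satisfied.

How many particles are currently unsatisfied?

Row 1: (1,2)A 1/1 satisfied · (1,5)B 0/2 not · (1,6)A 1/2 satisfied
Row 2: (2,1)B 1/2 satisfied · (2,2)A 2/4 satisfied · (2,3)A 1/2 satisfied · (2,4)B 0/3 not · (2,5)A 1/4 satisfied · (2,6)A 3/3 satisfied
Row 3: (3,1)B 3/3 satisfied · (3,2)B 1/3 satisfied · (3,4)A 0/2 not · (3,5)B 0/4 not · (3,6)A 1/3 satisfied
Row 4: (4,1)B 2/3 satisfied · (4,2)A 0/2 not · (4,5)A 1/3 satisfied · (4,6)B 0/2 not
Row 5: (5,1)B 1/1 satisfied · (5,3)B 0/1 not · (5,4)A 1/2 satisfied · (5,5)A 2/2 satisfied
Unsatisfied: (1,5), (2,4), (3,4), (3,5), (4,2), (4,6), (5,3) — 7 in total.

7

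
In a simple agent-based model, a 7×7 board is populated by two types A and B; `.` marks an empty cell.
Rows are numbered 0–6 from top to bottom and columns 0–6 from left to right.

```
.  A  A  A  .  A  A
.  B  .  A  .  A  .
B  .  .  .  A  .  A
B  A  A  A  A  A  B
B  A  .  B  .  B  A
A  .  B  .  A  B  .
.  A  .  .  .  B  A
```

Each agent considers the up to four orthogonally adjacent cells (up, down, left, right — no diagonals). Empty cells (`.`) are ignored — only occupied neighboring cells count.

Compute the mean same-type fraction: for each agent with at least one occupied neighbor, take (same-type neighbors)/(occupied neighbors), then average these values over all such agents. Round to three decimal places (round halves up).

0.542

Row 0: (0,1)A 1/2 · (0,2)A 2/2 · (0,3)A 2/2 · (0,5)A 2/2 · (0,6)A 1/1
Row 1: (1,1)B 0/1 · (1,3)A 1/1 · (1,5)A 1/1
Row 2: (2,0)B 1/1 · (2,4)A 1/1 · (2,6)A 0/1
Row 3: (3,0)B 2/3 · (3,1)A 2/3 · (3,2)A 2/2 · (3,3)A 2/3 · (3,4)A 3/3 · (3,5)A 1/3 · (3,6)B 0/3
Row 4: (4,0)B 1/3 · (4,1)A 1/2 · (4,3)B 0/1 · (4,5)B 1/3 · (4,6)A 0/2
Row 5: (5,0)A 0/1 · (5,2)B — no occupied neighbors · (5,4)A 0/1 · (5,5)B 2/3
Row 6: (6,1)A — no occupied neighbors · (6,5)B 1/2 · (6,6)A 0/1
Sum over 28 agents: 1/2 + 2/2 + 2/2 + 2/2 + 1/1 + 0/1 + 1/1 + 1/1 + 1/1 + 1/1 + 0/1 + 2/3 + 2/3 + 2/2 + 2/3 + 3/3 + 1/3 + 0/3 + 1/3 + 1/2 + 0/1 + 1/3 + 0/2 + 0/1 + 0/1 + 2/3 + 1/2 + 0/1 = 91/6; mean = 91/6 ÷ 28 = 13/24 = 0.541666… → 0.542.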